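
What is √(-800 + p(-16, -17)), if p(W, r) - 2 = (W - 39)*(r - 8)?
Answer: √577 ≈ 24.021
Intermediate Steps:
p(W, r) = 2 + (-39 + W)*(-8 + r) (p(W, r) = 2 + (W - 39)*(r - 8) = 2 + (-39 + W)*(-8 + r))
√(-800 + p(-16, -17)) = √(-800 + (314 - 39*(-17) - 8*(-16) - 16*(-17))) = √(-800 + (314 + 663 + 128 + 272)) = √(-800 + 1377) = √577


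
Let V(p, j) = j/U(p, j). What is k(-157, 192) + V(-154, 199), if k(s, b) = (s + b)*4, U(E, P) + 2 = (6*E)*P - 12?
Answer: 25744401/183890 ≈ 140.00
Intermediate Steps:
U(E, P) = -14 + 6*E*P (U(E, P) = -2 + ((6*E)*P - 12) = -2 + (6*E*P - 12) = -2 + (-12 + 6*E*P) = -14 + 6*E*P)
k(s, b) = 4*b + 4*s (k(s, b) = (b + s)*4 = 4*b + 4*s)
V(p, j) = j/(-14 + 6*j*p) (V(p, j) = j/(-14 + 6*p*j) = j/(-14 + 6*j*p))
k(-157, 192) + V(-154, 199) = (4*192 + 4*(-157)) + (½)*199/(-7 + 3*199*(-154)) = (768 - 628) + (½)*199/(-7 - 91938) = 140 + (½)*199/(-91945) = 140 + (½)*199*(-1/91945) = 140 - 199/183890 = 25744401/183890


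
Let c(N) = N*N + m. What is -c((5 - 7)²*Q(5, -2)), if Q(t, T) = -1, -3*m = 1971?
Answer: 641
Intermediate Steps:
m = -657 (m = -⅓*1971 = -657)
c(N) = -657 + N² (c(N) = N*N - 657 = N² - 657 = -657 + N²)
-c((5 - 7)²*Q(5, -2)) = -(-657 + ((5 - 7)²*(-1))²) = -(-657 + ((-2)²*(-1))²) = -(-657 + (4*(-1))²) = -(-657 + (-4)²) = -(-657 + 16) = -1*(-641) = 641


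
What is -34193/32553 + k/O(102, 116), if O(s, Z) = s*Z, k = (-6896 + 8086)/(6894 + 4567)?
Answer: -45458393083/43278432228 ≈ -1.0504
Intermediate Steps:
k = 1190/11461 ≈ 0.10383
O(s, Z) = Z*s
-34193/32553 + k/O(102, 116) = -34193/32553 + 1190/(11461*((116*102))) = -34193*1/32553 + (1190/11461)/11832 = -34193/32553 + (1190/11461)*(1/11832) = -34193/32553 + 35/3988428 = -45458393083/43278432228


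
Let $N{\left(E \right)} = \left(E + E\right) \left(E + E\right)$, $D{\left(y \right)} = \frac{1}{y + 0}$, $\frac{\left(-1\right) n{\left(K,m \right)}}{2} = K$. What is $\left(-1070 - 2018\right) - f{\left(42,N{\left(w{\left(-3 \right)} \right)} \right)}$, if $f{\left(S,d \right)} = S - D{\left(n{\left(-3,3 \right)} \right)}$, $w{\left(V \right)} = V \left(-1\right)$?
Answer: $- \frac{18779}{6} \approx -3129.8$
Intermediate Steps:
$n{\left(K,m \right)} = - 2 K$
$w{\left(V \right)} = - V$
$D{\left(y \right)} = \frac{1}{y}$
$N{\left(E \right)} = 4 E^{2}$ ($N{\left(E \right)} = 2 E 2 E = 4 E^{2}$)
$f{\left(S,d \right)} = - \frac{1}{6} + S$ ($f{\left(S,d \right)} = S - \frac{1}{\left(-2\right) \left(-3\right)} = S - \frac{1}{6} = - \frac{1}{6} + S$)
$\left(-1070 - 2018\right) - f{\left(42,N{\left(w{\left(-3 \right)} \right)} \right)} = \left(-1070 - 2018\right) - \left(- \frac{1}{6} + 42\right) = \left(-1070 - 2018\right) - \frac{251}{6} = -3088 - \frac{251}{6} = - \frac{18779}{6}$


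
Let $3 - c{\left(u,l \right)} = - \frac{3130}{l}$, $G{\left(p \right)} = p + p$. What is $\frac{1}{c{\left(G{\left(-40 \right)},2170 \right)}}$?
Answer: $\frac{217}{964} \approx 0.2251$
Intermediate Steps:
$G{\left(p \right)} = 2 p$
$c{\left(u,l \right)} = 3 + \frac{3130}{l}$ ($c{\left(u,l \right)} = 3 - - \frac{3130}{l} = 3 + \frac{3130}{l}$)
$\frac{1}{c{\left(G{\left(-40 \right)},2170 \right)}} = \frac{1}{3 + \frac{3130}{2170}} = \frac{1}{3 + 3130 \cdot \frac{1}{2170}} = \frac{1}{3 + \frac{313}{217}} = \frac{1}{\frac{964}{217}} = \frac{217}{964}$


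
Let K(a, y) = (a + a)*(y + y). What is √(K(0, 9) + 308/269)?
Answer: 2*√20713/269 ≈ 1.0700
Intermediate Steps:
K(a, y) = 4*a*y (K(a, y) = (2*a)*(2*y) = 4*a*y)
√(K(0, 9) + 308/269) = √(4*0*9 + 308/269) = √(0 + 308*(1/269)) = √(0 + 308/269) = √(308/269) = 2*√20713/269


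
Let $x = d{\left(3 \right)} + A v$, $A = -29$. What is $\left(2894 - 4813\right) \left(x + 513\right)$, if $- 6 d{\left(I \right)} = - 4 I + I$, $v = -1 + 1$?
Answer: $- \frac{1974651}{2} \approx -9.8733 \cdot 10^{5}$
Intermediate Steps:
$v = 0$
$d{\left(I \right)} = \frac{I}{2}$ ($d{\left(I \right)} = - \frac{- 4 I + I}{6} = - \frac{\left(-3\right) I}{6} = \frac{I}{2}$)
$x = \frac{3}{2}$ ($x = \frac{1}{2} \cdot 3 - 0 = \frac{3}{2} + 0 = \frac{3}{2} \approx 1.5$)
$\left(2894 - 4813\right) \left(x + 513\right) = \left(2894 - 4813\right) \left(\frac{3}{2} + 513\right) = \left(-1919\right) \frac{1029}{2} = - \frac{1974651}{2}$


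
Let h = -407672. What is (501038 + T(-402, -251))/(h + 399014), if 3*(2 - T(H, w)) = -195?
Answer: -167035/2886 ≈ -57.878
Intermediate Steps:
T(H, w) = 67 (T(H, w) = 2 - 1/3*(-195) = 2 + 65 = 67)
(501038 + T(-402, -251))/(h + 399014) = (501038 + 67)/(-407672 + 399014) = 501105/(-8658) = 501105*(-1/8658) = -167035/2886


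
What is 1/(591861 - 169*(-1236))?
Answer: 1/800745 ≈ 1.2488e-6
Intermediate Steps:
1/(591861 - 169*(-1236)) = 1/(591861 + 208884) = 1/800745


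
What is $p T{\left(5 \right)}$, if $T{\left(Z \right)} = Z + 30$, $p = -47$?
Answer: $-1645$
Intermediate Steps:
$T{\left(Z \right)} = 30 + Z$
$p T{\left(5 \right)} = - 47 \left(30 + 5\right) = \left(-47\right) 35 = -1645$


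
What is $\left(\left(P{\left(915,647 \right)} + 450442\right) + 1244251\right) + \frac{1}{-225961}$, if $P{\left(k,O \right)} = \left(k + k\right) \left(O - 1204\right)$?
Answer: $\frac{152610218062}{225961} \approx 6.7538 \cdot 10^{5}$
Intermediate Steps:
$P{\left(k,O \right)} = 2 k \left(-1204 + O\right)$
$\left(\left(P{\left(915,647 \right)} + 450442\right) + 1244251\right) + \frac{1}{-225961} = \left(\left(2 \cdot 915 \left(-1204 + 647\right) + 450442\right) + 1244251\right) + \frac{1}{-225961} = \left(\left(2 \cdot 915 \left(-557\right) + 450442\right) + 1244251\right) - \frac{1}{225961} = \left(\left(-1019310 + 450442\right) + 1244251\right) - \frac{1}{225961} = \left(-568868 + 1244251\right) - \frac{1}{225961} = 675383 - \frac{1}{225961} = \frac{152610218062}{225961}$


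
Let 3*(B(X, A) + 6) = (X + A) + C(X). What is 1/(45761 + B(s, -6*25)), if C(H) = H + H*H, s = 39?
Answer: 1/46238 ≈ 2.1627e-5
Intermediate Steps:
C(H) = H + H**2
B(X, A) = -6 + A/3 + X/3 + X*(1 + X)/3 (B(X, A) = -6 + ((X + A) + X*(1 + X))/3 = -6 + ((A + X) + X*(1 + X))/3 = -6 + (A + X + X*(1 + X))/3 = -6 + (A/3 + X/3 + X*(1 + X)/3) = -6 + A/3 + X/3 + X*(1 + X)/3)
1/(45761 + B(s, -6*25)) = 1/(45761 + (-6 + (-6*25)/3 + (1/3)*39 + (1/3)*39*(1 + 39))) = 1/(45761 + (-6 + (1/3)*(-150) + 13 + (1/3)*39*40)) = 1/(45761 + (-6 - 50 + 13 + 520)) = 1/(45761 + 477) = 1/46238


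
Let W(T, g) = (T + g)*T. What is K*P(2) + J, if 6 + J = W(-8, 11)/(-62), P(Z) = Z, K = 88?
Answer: 5282/31 ≈ 170.39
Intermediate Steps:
W(T, g) = T*(T + g)
J = -174/31 (J = -6 - 8*(-8 + 11)/(-62) = -6 - 8*3*(-1/62) = -6 - 24*(-1/62) = -6 + 12/31 = -174/31 ≈ -5.6129)
K*P(2) + J = 88*2 - 174/31 = 176 - 174/31 = 5282/31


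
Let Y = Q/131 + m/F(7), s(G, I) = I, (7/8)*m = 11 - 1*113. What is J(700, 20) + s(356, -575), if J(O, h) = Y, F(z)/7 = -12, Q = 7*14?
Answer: -3677215/6419 ≈ -572.86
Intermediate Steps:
Q = 98
F(z) = -84 (F(z) = 7*(-12) = -84)
m = -816/7 (m = 8*(11 - 1*113)/7 = 8*(11 - 113)/7 = (8/7)*(-102) = -816/7 ≈ -116.57)
Y = 13710/6419 (Y = 98/131 - 816/7/(-84) = 98*(1/131) - 816/7*(-1/84) = 98/131 + 68/49 = 13710/6419 ≈ 2.1358)
J(O, h) = 13710/6419
J(700, 20) + s(356, -575) = 13710/6419 - 575 = -3677215/6419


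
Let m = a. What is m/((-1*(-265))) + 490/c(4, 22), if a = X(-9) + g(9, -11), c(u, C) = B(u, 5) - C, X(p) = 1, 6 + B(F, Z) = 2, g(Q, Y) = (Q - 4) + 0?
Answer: -64847/3445 ≈ -18.824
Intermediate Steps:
g(Q, Y) = -4 + Q (g(Q, Y) = (-4 + Q) + 0 = -4 + Q)
B(F, Z) = -4 (B(F, Z) = -6 + 2 = -4)
c(u, C) = -4 - C
a = 6 (a = 1 + (-4 + 9) = 1 + 5 = 6)
m = 6
m/((-1*(-265))) + 490/c(4, 22) = 6/((-1*(-265))) + 490/(-4 - 1*22) = 6/265 + 490/(-4 - 22) = 6*(1/265) + 490/(-26) = 6/265 + 490*(-1/26) = 6/265 - 245/13 = -64847/3445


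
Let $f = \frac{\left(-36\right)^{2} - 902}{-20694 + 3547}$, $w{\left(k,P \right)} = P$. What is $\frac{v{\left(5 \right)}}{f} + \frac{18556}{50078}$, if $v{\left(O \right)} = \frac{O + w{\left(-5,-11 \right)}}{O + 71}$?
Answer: $\frac{1426941415}{374883908} \approx 3.8064$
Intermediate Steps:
$v{\left(O \right)} = \frac{-11 + O}{71 + O}$ ($v{\left(O \right)} = \frac{O - 11}{O + 71} = \frac{-11 + O}{71 + O}$)
$f = - \frac{394}{17147}$ ($f = \frac{1296 - 902}{-17147} = 394 \left(- \frac{1}{17147}\right) = - \frac{394}{17147} \approx -0.022978$)
$\frac{v{\left(5 \right)}}{f} + \frac{18556}{50078} = \frac{\frac{1}{71 + 5} \left(-11 + 5\right)}{- \frac{394}{17147}} + \frac{18556}{50078} = \frac{1}{76} \left(-6\right) \left(- \frac{17147}{394}\right) + 18556 \cdot \frac{1}{50078} = \frac{1}{76} \left(-6\right) \left(- \frac{17147}{394}\right) + \frac{9278}{25039} = \left(- \frac{3}{38}\right) \left(- \frac{17147}{394}\right) + \frac{9278}{25039} = \frac{51441}{14972} + \frac{9278}{25039} = \frac{1426941415}{374883908}$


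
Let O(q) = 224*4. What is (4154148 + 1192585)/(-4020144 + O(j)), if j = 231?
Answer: -5346733/4019248 ≈ -1.3303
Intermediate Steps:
O(q) = 896
(4154148 + 1192585)/(-4020144 + O(j)) = (4154148 + 1192585)/(-4020144 + 896) = 5346733/(-4019248) = 5346733*(-1/4019248) = -5346733/4019248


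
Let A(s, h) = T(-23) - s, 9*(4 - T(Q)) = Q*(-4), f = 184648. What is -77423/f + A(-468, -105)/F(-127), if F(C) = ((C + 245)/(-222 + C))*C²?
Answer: -796999997933/1581417611352 ≈ -0.50398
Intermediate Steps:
T(Q) = 4 + 4*Q/9 (T(Q) = 4 - Q*(-4)/9 = 4 - (-4)*Q/9 = 4 + 4*Q/9)
F(C) = C²*(245 + C)/(-222 + C) (F(C) = ((245 + C)/(-222 + C))*C² = C²*(245 + C)/(-222 + C))
A(s, h) = -56/9 - s (A(s, h) = (4 + (4/9)*(-23)) - s = (4 - 92/9) - s = -56/9 - s)
-77423/f + A(-468, -105)/F(-127) = -77423/184648 + (-56/9 - 1*(-468))/(((-127)²*(245 - 127)/(-222 - 127))) = -77423*1/184648 + (-56/9 + 468)/((16129*118/(-349))) = -77423/184648 + 4156/(9*((16129*(-1/349)*118))) = -77423/184648 + 4156/(9*(-1903222/349)) = -77423/184648 + (4156/9)*(-349/1903222) = -77423/184648 - 725222/8564499 = -796999997933/1581417611352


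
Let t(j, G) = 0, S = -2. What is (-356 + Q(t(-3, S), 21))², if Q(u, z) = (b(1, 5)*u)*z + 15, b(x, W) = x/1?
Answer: 116281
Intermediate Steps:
b(x, W) = x (b(x, W) = x*1 = x)
Q(u, z) = 15 + u*z (Q(u, z) = (1*u)*z + 15 = u*z + 15 = 15 + u*z)
(-356 + Q(t(-3, S), 21))² = (-356 + (15 + 0*21))² = (-356 + (15 + 0))² = (-356 + 15)² = (-341)² = 116281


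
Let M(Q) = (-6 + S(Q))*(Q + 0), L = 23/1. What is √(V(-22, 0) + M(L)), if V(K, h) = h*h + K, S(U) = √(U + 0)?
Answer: √(-160 + 23*√23) ≈ 7.0495*I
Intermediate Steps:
S(U) = √U
L = 23 (L = 23*1 = 23)
V(K, h) = K + h² (V(K, h) = h² + K = K + h²)
M(Q) = Q*(-6 + √Q) (M(Q) = (-6 + √Q)*(Q + 0) = (-6 + √Q)*Q = Q*(-6 + √Q))
√(V(-22, 0) + M(L)) = √((-22 + 0²) + 23*(-6 + √23)) = √((-22 + 0) + (-138 + 23*√23)) = √(-22 + (-138 + 23*√23)) = √(-160 + 23*√23)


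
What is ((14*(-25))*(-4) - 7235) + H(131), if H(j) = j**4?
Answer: 294494086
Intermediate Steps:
((14*(-25))*(-4) - 7235) + H(131) = ((14*(-25))*(-4) - 7235) + 131**4 = (-350*(-4) - 7235) + 294499921 = (1400 - 7235) + 294499921 = -5835 + 294499921 = 294494086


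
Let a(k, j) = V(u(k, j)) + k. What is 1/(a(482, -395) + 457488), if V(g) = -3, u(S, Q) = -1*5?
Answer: 1/457967 ≈ 2.1836e-6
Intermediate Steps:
u(S, Q) = -5
a(k, j) = -3 + k
1/(a(482, -395) + 457488) = 1/((-3 + 482) + 457488) = 1/(479 + 457488) = 1/457967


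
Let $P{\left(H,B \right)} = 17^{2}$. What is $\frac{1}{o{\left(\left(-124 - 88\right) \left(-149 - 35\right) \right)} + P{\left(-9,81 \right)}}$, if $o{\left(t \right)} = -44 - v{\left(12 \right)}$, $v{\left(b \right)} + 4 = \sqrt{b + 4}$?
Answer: $\frac{1}{245} \approx 0.0040816$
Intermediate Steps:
$v{\left(b \right)} = -4 + \sqrt{4 + b}$ ($v{\left(b \right)} = -4 + \sqrt{b + 4} = -4 + \sqrt{4 + b}$)
$P{\left(H,B \right)} = 289$
$o{\left(t \right)} = -44$ ($o{\left(t \right)} = -44 - \left(-4 + \sqrt{4 + 12}\right) = -44 - \left(-4 + \sqrt{16}\right) = -44 - \left(-4 + 4\right) = -44 - 0 = -44 + 0 = -44$)
$\frac{1}{o{\left(\left(-124 - 88\right) \left(-149 - 35\right) \right)} + P{\left(-9,81 \right)}} = \frac{1}{-44 + 289} = \frac{1}{245}$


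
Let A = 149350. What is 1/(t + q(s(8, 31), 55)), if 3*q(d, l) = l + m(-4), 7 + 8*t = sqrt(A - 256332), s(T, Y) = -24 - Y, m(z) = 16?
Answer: 13128/1262047 - 72*I*sqrt(106982)/1262047 ≈ 0.010402 - 0.01866*I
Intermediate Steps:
t = -7/8 + I*sqrt(106982)/8 (t = -7/8 + sqrt(149350 - 256332)/8 = -7/8 + sqrt(-106982)/8 = -7/8 + (I*sqrt(106982))/8 = -7/8 + I*sqrt(106982)/8 ≈ -0.875 + 40.885*I)
q(d, l) = 16/3 + l/3 (q(d, l) = (l + 16)/3 = (16 + l)/3 = 16/3 + l/3)
1/(t + q(s(8, 31), 55)) = 1/((-7/8 + I*sqrt(106982)/8) + (16/3 + (1/3)*55)) = 1/((-7/8 + I*sqrt(106982)/8) + (16/3 + 55/3)) = 1/((-7/8 + I*sqrt(106982)/8) + 71/3) = 1/(547/24 + I*sqrt(106982)/8)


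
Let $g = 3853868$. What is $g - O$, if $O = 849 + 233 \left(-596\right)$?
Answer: $3991887$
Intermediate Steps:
$O = -138019$ ($O = 849 - 138868 = -138019$)
$g - O = 3853868 - -138019 = 3853868 + 138019 = 3991887$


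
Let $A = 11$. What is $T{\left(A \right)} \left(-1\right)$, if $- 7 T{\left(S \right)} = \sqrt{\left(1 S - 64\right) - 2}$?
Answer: $\frac{i \sqrt{55}}{7} \approx 1.0595 i$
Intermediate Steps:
$T{\left(S \right)} = - \frac{\sqrt{-66 + S}}{7}$ ($T{\left(S \right)} = - \frac{\sqrt{\left(1 S - 64\right) - 2}}{7} = - \frac{\sqrt{\left(S - 64\right) - 2}}{7} = - \frac{\sqrt{\left(-64 + S\right) - 2}}{7} = - \frac{\sqrt{-66 + S}}{7}$)
$T{\left(A \right)} \left(-1\right) = - \frac{\sqrt{-66 + 11}}{7} \left(-1\right) = - \frac{\sqrt{-55}}{7} \left(-1\right) = - \frac{i \sqrt{55}}{7} \left(-1\right) = \frac{i \sqrt{55}}{7}$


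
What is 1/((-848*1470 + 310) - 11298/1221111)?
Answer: -407037/507269865016 ≈ -8.0241e-7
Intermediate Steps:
1/((-848*1470 + 310) - 11298/1221111) = 1/((-1246560 + 310) - 11298*1/1221111) = 1/(-1246250 - 3766/407037) = 1/(-507269865016/407037) = -407037/507269865016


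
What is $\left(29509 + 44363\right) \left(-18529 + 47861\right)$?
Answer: $2166813504$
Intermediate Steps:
$\left(29509 + 44363\right) \left(-18529 + 47861\right) = 73872 \cdot 29332 = 2166813504$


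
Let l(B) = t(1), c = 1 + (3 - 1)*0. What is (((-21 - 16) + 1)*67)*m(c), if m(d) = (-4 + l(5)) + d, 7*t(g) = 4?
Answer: 41004/7 ≈ 5857.7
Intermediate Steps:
t(g) = 4/7 (t(g) = (⅐)*4 = 4/7)
c = 1 (c = 1 + 2*0 = 1 + 0 = 1)
l(B) = 4/7
m(d) = -24/7 + d (m(d) = (-4 + 4/7) + d = -24/7 + d)
(((-21 - 16) + 1)*67)*m(c) = (((-21 - 16) + 1)*67)*(-24/7 + 1) = ((-37 + 1)*67)*(-17/7) = -36*67*(-17/7) = -2412*(-17/7) = 41004/7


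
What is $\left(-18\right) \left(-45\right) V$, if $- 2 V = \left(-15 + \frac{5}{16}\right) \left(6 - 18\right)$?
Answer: $- \frac{285525}{4} \approx -71381.0$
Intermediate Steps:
$V = - \frac{705}{8}$ ($V = - \frac{\left(-15 + \frac{5}{16}\right) \left(6 - 18\right)}{2} = - \frac{\left(-15 + 5 \cdot \frac{1}{16}\right) \left(-12\right)}{2} = - \frac{\left(-15 + \frac{5}{16}\right) \left(-12\right)}{2} = - \frac{\left(- \frac{235}{16}\right) \left(-12\right)}{2} = \left(- \frac{1}{2}\right) \frac{705}{4} = - \frac{705}{8} \approx -88.125$)
$\left(-18\right) \left(-45\right) V = \left(-18\right) \left(-45\right) \left(- \frac{705}{8}\right) = 810 \left(- \frac{705}{8}\right) = - \frac{285525}{4}$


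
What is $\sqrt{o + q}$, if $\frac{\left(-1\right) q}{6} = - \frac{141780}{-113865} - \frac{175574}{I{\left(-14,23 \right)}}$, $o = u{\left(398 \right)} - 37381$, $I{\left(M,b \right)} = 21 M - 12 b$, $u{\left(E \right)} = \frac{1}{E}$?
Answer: $\frac{i \sqrt{3232234634950294649070}}{287015710} \approx 198.08 i$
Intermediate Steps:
$I{\left(M,b \right)} = - 12 b + 21 M$
$o = - \frac{14877637}{398}$ ($o = \frac{1}{398} - 37381 = - \frac{14877637}{398} \approx -37381.0$)
$q = - \frac{1338169874}{721145}$ ($q = - 6 \left(- \frac{141780}{-113865} - \frac{175574}{\left(-12\right) 23 + 21 \left(-14\right)}\right) = - 6 \left(\left(-141780\right) \left(- \frac{1}{113865}\right) - \frac{175574}{-276 - 294}\right) = - 6 \left(\frac{9452}{7591} - \frac{175574}{-570}\right) = - 6 \left(\frac{9452}{7591} - - \frac{87787}{285}\right) = - 6 \left(\frac{9452}{7591} + \frac{87787}{285}\right) = \left(-6\right) \frac{669084937}{2163435} = - \frac{1338169874}{721145} \approx -1855.6$)
$\sqrt{o + q} = \sqrt{- \frac{14877637}{398} - \frac{1338169874}{721145}} = \sqrt{- \frac{11261525144217}{287015710}} = \frac{i \sqrt{3232234634950294649070}}{287015710}$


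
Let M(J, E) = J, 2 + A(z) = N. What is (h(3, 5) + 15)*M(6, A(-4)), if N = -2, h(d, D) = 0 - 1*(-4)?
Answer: 114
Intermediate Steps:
h(d, D) = 4 (h(d, D) = 0 + 4 = 4)
A(z) = -4 (A(z) = -2 - 2 = -4)
(h(3, 5) + 15)*M(6, A(-4)) = (4 + 15)*6 = 19*6 = 114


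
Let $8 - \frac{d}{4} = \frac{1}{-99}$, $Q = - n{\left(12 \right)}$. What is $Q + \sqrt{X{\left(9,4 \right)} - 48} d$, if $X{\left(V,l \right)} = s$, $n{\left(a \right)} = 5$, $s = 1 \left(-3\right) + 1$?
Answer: $-5 + \frac{15860 i \sqrt{2}}{99} \approx -5.0 + 226.56 i$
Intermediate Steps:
$s = -2$ ($s = -3 + 1 = -2$)
$X{\left(V,l \right)} = -2$
$Q = -5$ ($Q = \left(-1\right) 5 = -5$)
$d = \frac{3172}{99}$ ($d = 32 - \frac{4}{-99} = 32 - - \frac{4}{99} = 32 + \frac{4}{99} = \frac{3172}{99} \approx 32.04$)
$Q + \sqrt{X{\left(9,4 \right)} - 48} d = -5 + \sqrt{-2 - 48} \cdot \frac{3172}{99} = -5 + \sqrt{-50} \cdot \frac{3172}{99} = -5 + 5 i \sqrt{2} \cdot \frac{3172}{99} = -5 + \frac{15860 i \sqrt{2}}{99}$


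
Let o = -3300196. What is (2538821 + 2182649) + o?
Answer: 1421274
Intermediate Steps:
(2538821 + 2182649) + o = (2538821 + 2182649) - 3300196 = 4721470 - 3300196 = 1421274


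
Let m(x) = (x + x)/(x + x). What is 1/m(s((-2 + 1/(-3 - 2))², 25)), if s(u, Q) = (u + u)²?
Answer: 1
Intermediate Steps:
s(u, Q) = 4*u² (s(u, Q) = (2*u)² = 4*u²)
m(x) = 1 (m(x) = (2*x)/((2*x)) = (2*x)*(1/(2*x)) = 1)
1/m(s((-2 + 1/(-3 - 2))², 25)) = 1/1 = 1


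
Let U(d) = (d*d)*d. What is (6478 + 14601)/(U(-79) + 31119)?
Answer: -21079/461920 ≈ -0.045633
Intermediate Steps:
U(d) = d³ (U(d) = d²*d = d³)
(6478 + 14601)/(U(-79) + 31119) = (6478 + 14601)/((-79)³ + 31119) = 21079/(-493039 + 31119) = 21079/(-461920) = 21079*(-1/461920) = -21079/461920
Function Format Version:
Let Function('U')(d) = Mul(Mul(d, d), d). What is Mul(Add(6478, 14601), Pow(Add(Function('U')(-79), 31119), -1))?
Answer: Rational(-21079, 461920) ≈ -0.045633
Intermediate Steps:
Function('U')(d) = Pow(d, 3) (Function('U')(d) = Mul(Pow(d, 2), d) = Pow(d, 3))
Mul(Add(6478, 14601), Pow(Add(Function('U')(-79), 31119), -1)) = Mul(Add(6478, 14601), Pow(Add(Pow(-79, 3), 31119), -1)) = Mul(21079, Pow(Add(-493039, 31119), -1)) = Mul(21079, Pow(-461920, -1)) = Mul(21079, Rational(-1, 461920)) = Rational(-21079, 461920)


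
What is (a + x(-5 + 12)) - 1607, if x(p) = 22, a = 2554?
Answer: 969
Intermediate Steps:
(a + x(-5 + 12)) - 1607 = (2554 + 22) - 1607 = 2576 - 1607 = 969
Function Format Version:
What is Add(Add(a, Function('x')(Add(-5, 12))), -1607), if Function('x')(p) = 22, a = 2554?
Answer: 969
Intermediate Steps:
Add(Add(a, Function('x')(Add(-5, 12))), -1607) = Add(Add(2554, 22), -1607) = Add(2576, -1607) = 969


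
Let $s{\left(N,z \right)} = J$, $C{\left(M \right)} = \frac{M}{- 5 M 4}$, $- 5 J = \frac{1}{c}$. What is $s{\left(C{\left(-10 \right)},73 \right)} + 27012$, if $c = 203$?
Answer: $\frac{27417179}{1015} \approx 27012.0$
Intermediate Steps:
$J = - \frac{1}{1015}$ ($J = - \frac{1}{5 \cdot 203} = \left(- \frac{1}{5}\right) \frac{1}{203} = - \frac{1}{1015} \approx -0.00098522$)
$C{\left(M \right)} = - \frac{1}{20}$ ($C{\left(M \right)} = \frac{M}{\left(-20\right) M} = M \left(- \frac{1}{20 M}\right) = - \frac{1}{20}$)
$s{\left(N,z \right)} = - \frac{1}{1015}$
$s{\left(C{\left(-10 \right)},73 \right)} + 27012 = - \frac{1}{1015} + 27012 = \frac{27417179}{1015}$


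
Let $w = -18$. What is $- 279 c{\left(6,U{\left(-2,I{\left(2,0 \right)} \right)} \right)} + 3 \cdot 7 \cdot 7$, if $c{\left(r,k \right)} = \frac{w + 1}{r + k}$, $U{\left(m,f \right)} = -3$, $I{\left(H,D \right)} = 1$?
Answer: $1728$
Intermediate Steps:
$c{\left(r,k \right)} = - \frac{17}{k + r}$ ($c{\left(r,k \right)} = \frac{-18 + 1}{r + k} = - \frac{17}{k + r}$)
$- 279 c{\left(6,U{\left(-2,I{\left(2,0 \right)} \right)} \right)} + 3 \cdot 7 \cdot 7 = - 279 \left(- \frac{17}{-3 + 6}\right) + 3 \cdot 7 \cdot 7 = - 279 \left(- \frac{17}{3}\right) + 21 \cdot 7 = - 279 \left(\left(-17\right) \frac{1}{3}\right) + 147 = \left(-279\right) \left(- \frac{17}{3}\right) + 147 = 1581 + 147 = 1728$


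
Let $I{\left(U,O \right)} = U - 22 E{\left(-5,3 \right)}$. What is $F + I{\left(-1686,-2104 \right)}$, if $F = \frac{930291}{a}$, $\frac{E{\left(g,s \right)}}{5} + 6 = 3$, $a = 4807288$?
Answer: $- \frac{6517752237}{4807288} \approx -1355.8$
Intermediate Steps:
$E{\left(g,s \right)} = -15$ ($E{\left(g,s \right)} = -30 + 5 \cdot 3 = -30 + 15 = -15$)
$I{\left(U,O \right)} = 330 + U$ ($I{\left(U,O \right)} = U - -330 = U + 330 = 330 + U$)
$F = \frac{930291}{4807288} \approx 0.19352$
$F + I{\left(-1686,-2104 \right)} = \frac{930291}{4807288} + \left(330 - 1686\right) = \frac{930291}{4807288} - 1356 = - \frac{6517752237}{4807288}$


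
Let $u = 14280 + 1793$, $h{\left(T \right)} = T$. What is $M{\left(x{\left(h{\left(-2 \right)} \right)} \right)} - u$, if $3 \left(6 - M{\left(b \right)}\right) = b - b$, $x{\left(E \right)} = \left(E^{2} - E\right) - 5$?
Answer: $-16067$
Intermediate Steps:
$x{\left(E \right)} = -5 + E^{2} - E$
$M{\left(b \right)} = 6$ ($M{\left(b \right)} = 6 - \frac{b - b}{3} = 6 - 0 = 6 + 0 = 6$)
$u = 16073$
$M{\left(x{\left(h{\left(-2 \right)} \right)} \right)} - u = 6 - 16073 = -16067$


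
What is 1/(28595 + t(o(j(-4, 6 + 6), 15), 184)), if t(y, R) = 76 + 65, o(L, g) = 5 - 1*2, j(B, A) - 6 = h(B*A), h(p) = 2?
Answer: 1/28736 ≈ 3.4800e-5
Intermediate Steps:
j(B, A) = 8 (j(B, A) = 6 + 2 = 8)
o(L, g) = 3 (o(L, g) = 5 - 2 = 3)
t(y, R) = 141
1/(28595 + t(o(j(-4, 6 + 6), 15), 184)) = 1/(28595 + 141) = 1/28736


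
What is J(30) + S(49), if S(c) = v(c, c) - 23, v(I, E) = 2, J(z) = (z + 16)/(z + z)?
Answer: -607/30 ≈ -20.233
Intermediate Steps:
J(z) = (16 + z)/(2*z) (J(z) = (16 + z)/((2*z)) = (16 + z)*(1/(2*z)) = (16 + z)/(2*z))
S(c) = -21 (S(c) = 2 - 23 = -21)
J(30) + S(49) = (½)*(16 + 30)/30 - 21 = (½)*(1/30)*46 - 21 = 23/30 - 21 = -607/30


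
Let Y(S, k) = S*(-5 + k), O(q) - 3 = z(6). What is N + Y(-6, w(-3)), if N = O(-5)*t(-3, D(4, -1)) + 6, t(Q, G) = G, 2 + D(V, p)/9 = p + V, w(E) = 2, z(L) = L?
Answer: 105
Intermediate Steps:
D(V, p) = -18 + 9*V + 9*p (D(V, p) = -18 + 9*(p + V) = -18 + 9*(V + p) = -18 + (9*V + 9*p) = -18 + 9*V + 9*p)
O(q) = 9 (O(q) = 3 + 6 = 9)
N = 87 (N = 9*(-18 + 9*4 + 9*(-1)) + 6 = 9*(-18 + 36 - 9) + 6 = 9*9 + 6 = 81 + 6 = 87)
N + Y(-6, w(-3)) = 87 - 6*(-5 + 2) = 87 - 6*(-3) = 87 + 18 = 105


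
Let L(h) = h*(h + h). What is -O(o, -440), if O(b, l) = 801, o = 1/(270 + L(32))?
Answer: -801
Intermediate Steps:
L(h) = 2*h² (L(h) = h*(2*h) = 2*h²)
o = 1/2318 (o = 1/(270 + 2*32²) = 1/(270 + 2*1024) = 1/(270 + 2048) = 1/2318 ≈ 0.00043141)
-O(o, -440) = -1*801 = -801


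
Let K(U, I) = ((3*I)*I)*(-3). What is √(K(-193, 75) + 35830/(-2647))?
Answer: I*√354804422635/2647 ≈ 225.03*I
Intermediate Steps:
K(U, I) = -9*I² (K(U, I) = (3*I²)*(-3) = -9*I²)
√(K(-193, 75) + 35830/(-2647)) = √(-9*75² + 35830/(-2647)) = √(-9*5625 + 35830*(-1/2647)) = √(-50625 - 35830/2647) = √(-134040205/2647) = I*√354804422635/2647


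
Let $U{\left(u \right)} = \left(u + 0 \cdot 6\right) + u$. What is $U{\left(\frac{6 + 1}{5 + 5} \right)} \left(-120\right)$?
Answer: $-168$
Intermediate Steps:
$U{\left(u \right)} = 2 u$ ($U{\left(u \right)} = \left(u + 0\right) + u = u + u = 2 u$)
$U{\left(\frac{6 + 1}{5 + 5} \right)} \left(-120\right) = 2 \frac{6 + 1}{5 + 5} \left(-120\right) = 2 \cdot \frac{7}{10} \left(-120\right) = \frac{7}{5} \left(-120\right) = -168$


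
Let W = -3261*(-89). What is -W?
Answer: -290229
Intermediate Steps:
W = 290229
-W = -1*290229 = -290229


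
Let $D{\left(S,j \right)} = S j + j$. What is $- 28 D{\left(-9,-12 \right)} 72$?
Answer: $-193536$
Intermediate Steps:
$D{\left(S,j \right)} = j + S j$
$- 28 D{\left(-9,-12 \right)} 72 = - 28 \left(- 12 \left(1 - 9\right)\right) 72 = - 28 \left(\left(-12\right) \left(-8\right)\right) 72 = \left(-28\right) 96 \cdot 72 = \left(-2688\right) 72 = -193536$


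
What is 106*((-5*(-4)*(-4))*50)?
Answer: -424000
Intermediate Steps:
106*((-5*(-4)*(-4))*50) = 106*((20*(-4))*50) = 106*(-80*50) = 106*(-4000) = -424000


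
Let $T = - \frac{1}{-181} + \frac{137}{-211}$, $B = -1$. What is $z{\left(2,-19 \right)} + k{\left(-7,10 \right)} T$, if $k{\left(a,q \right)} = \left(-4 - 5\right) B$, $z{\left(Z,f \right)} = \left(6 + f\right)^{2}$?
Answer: $\frac{6233005}{38191} \approx 163.21$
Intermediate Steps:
$T = - \frac{24586}{38191}$ ($T = \left(-1\right) \left(- \frac{1}{181}\right) + 137 \left(- \frac{1}{211}\right) = \frac{1}{181} - \frac{137}{211} = - \frac{24586}{38191} \approx -0.64376$)
$k{\left(a,q \right)} = 9$ ($k{\left(a,q \right)} = \left(-4 - 5\right) \left(-1\right) = \left(-9\right) \left(-1\right) = 9$)
$z{\left(2,-19 \right)} + k{\left(-7,10 \right)} T = \left(6 - 19\right)^{2} + 9 \left(- \frac{24586}{38191}\right) = \left(-13\right)^{2} - \frac{221274}{38191} = 169 - \frac{221274}{38191} = \frac{6233005}{38191}$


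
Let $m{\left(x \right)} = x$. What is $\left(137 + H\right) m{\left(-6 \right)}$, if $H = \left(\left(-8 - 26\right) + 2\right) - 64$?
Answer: $-246$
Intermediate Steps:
$H = -96$ ($H = \left(-34 + 2\right) - 64 = -32 - 64 = -96$)
$\left(137 + H\right) m{\left(-6 \right)} = \left(137 - 96\right) \left(-6\right) = 41 \left(-6\right) = -246$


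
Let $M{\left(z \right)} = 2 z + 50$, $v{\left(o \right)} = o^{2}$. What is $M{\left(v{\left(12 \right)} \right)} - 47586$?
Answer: $-47248$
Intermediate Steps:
$M{\left(z \right)} = 50 + 2 z$
$M{\left(v{\left(12 \right)} \right)} - 47586 = \left(50 + 2 \cdot 12^{2}\right) - 47586 = \left(50 + 2 \cdot 144\right) - 47586 = \left(50 + 288\right) - 47586 = 338 - 47586 = -47248$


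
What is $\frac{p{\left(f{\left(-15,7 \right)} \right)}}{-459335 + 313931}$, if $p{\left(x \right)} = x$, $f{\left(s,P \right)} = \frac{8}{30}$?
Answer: $- \frac{1}{545265} \approx -1.834 \cdot 10^{-6}$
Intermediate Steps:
$f{\left(s,P \right)} = \frac{4}{15}$ ($f{\left(s,P \right)} = 8 \cdot \frac{1}{30} = \frac{4}{15}$)
$\frac{p{\left(f{\left(-15,7 \right)} \right)}}{-459335 + 313931} = \frac{4}{15 \left(-459335 + 313931\right)} = \frac{4}{15 \left(-145404\right)} = \frac{4}{15} \left(- \frac{1}{145404}\right) = - \frac{1}{545265}$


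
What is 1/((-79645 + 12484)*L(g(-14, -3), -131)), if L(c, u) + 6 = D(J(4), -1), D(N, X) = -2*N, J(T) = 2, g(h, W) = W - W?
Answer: 1/671610 ≈ 1.4890e-6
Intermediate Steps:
g(h, W) = 0
L(c, u) = -10 (L(c, u) = -6 - 2*2 = -6 - 4 = -10)
1/((-79645 + 12484)*L(g(-14, -3), -131)) = 1/((-79645 + 12484)*(-10)) = -1/10/(-67161) = -1/67161*(-1/10) = 1/671610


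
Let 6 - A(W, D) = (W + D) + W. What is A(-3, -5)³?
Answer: 4913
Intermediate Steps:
A(W, D) = 6 - D - 2*W (A(W, D) = 6 - ((W + D) + W) = 6 - ((D + W) + W) = 6 - (D + 2*W) = 6 + (-D - 2*W) = 6 - D - 2*W)
A(-3, -5)³ = (6 - 1*(-5) - 2*(-3))³ = (6 + 5 + 6)³ = 17³ = 4913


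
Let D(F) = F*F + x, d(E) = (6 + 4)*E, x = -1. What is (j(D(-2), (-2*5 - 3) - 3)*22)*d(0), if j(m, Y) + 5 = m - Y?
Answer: 0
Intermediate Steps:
d(E) = 10*E
D(F) = -1 + F**2 (D(F) = F*F - 1 = F**2 - 1 = -1 + F**2)
j(m, Y) = -5 + m - Y (j(m, Y) = -5 + (m - Y) = -5 + m - Y)
(j(D(-2), (-2*5 - 3) - 3)*22)*d(0) = ((-5 + (-1 + (-2)**2) - ((-2*5 - 3) - 3))*22)*(10*0) = ((-5 + (-1 + 4) - ((-10 - 3) - 3))*22)*0 = ((-5 + 3 - (-13 - 3))*22)*0 = ((-5 + 3 - 1*(-16))*22)*0 = ((-5 + 3 + 16)*22)*0 = (14*22)*0 = 308*0 = 0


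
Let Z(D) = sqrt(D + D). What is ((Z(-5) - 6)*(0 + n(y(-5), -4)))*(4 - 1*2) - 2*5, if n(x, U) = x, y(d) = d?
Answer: 50 - 10*I*sqrt(10) ≈ 50.0 - 31.623*I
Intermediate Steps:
Z(D) = sqrt(2)*sqrt(D) (Z(D) = sqrt(2*D) = sqrt(2)*sqrt(D))
((Z(-5) - 6)*(0 + n(y(-5), -4)))*(4 - 1*2) - 2*5 = ((sqrt(2)*sqrt(-5) - 6)*(0 - 5))*(4 - 1*2) - 2*5 = ((sqrt(2)*(I*sqrt(5)) - 6)*(-5))*(4 - 2) - 10 = ((I*sqrt(10) - 6)*(-5))*2 - 10 = ((-6 + I*sqrt(10))*(-5))*2 - 10 = (30 - 5*I*sqrt(10))*2 - 10 = (60 - 10*I*sqrt(10)) - 10 = 50 - 10*I*sqrt(10)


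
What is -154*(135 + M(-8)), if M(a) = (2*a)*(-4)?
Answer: -30646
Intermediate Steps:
M(a) = -8*a
-154*(135 + M(-8)) = -154*(135 - 8*(-8)) = -154*(135 + 64) = -154*199 = -30646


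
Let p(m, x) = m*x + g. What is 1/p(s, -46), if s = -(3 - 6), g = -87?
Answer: -1/225 ≈ -0.0044444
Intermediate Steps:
s = 3 (s = -1*(-3) = 3)
p(m, x) = -87 + m*x (p(m, x) = m*x - 87 = -87 + m*x)
1/p(s, -46) = 1/(-87 + 3*(-46)) = 1/(-87 - 138) = 1/(-225) = -1/225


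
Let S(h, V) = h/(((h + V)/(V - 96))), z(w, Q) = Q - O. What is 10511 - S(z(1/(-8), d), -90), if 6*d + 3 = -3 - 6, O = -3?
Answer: 935293/89 ≈ 10509.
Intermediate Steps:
d = -2 (d = -½ + (-3 - 6)/6 = -½ + (⅙)*(-9) = -½ - 3/2 = -2)
z(w, Q) = 3 + Q (z(w, Q) = Q - 1*(-3) = Q + 3 = 3 + Q)
S(h, V) = h*(-96 + V)/(V + h) (S(h, V) = h/(((V + h)/(-96 + V))) = h*((-96 + V)/(V + h)) = h*(-96 + V)/(V + h))
10511 - S(z(1/(-8), d), -90) = 10511 - (3 - 2)*(-96 - 90)/(-90 + (3 - 2)) = 10511 - (-186)/(-90 + 1) = 10511 - (-186)/(-89) = 10511 - (-1)*(-186)/89 = 10511 - 1*186/89 = 10511 - 186/89 = 935293/89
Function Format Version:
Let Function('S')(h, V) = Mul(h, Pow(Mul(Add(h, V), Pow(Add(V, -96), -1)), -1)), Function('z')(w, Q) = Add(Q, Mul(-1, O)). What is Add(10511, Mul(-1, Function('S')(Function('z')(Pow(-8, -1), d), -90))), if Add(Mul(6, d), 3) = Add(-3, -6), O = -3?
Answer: Rational(935293, 89) ≈ 10509.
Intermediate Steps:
d = -2 (d = Add(Rational(-1, 2), Mul(Rational(1, 6), Add(-3, -6))) = Add(Rational(-1, 2), Mul(Rational(1, 6), -9)) = Add(Rational(-1, 2), Rational(-3, 2)) = -2)
Function('z')(w, Q) = Add(3, Q) (Function('z')(w, Q) = Add(Q, Mul(-1, -3)) = Add(Q, 3) = Add(3, Q))
Function('S')(h, V) = Mul(h, Pow(Add(V, h), -1), Add(-96, V)) (Function('S')(h, V) = Mul(h, Pow(Mul(Add(V, h), Pow(Add(-96, V), -1)), -1)) = Mul(h, Pow(Mul(Pow(Add(-96, V), -1), Add(V, h)), -1)) = Mul(h, Mul(Pow(Add(V, h), -1), Add(-96, V))) = Mul(h, Pow(Add(V, h), -1), Add(-96, V)))
Add(10511, Mul(-1, Function('S')(Function('z')(Pow(-8, -1), d), -90))) = Add(10511, Mul(-1, Mul(Add(3, -2), Pow(Add(-90, Add(3, -2)), -1), Add(-96, -90)))) = Add(10511, Mul(-1, Mul(1, Pow(Add(-90, 1), -1), -186))) = Add(10511, Mul(-1, Mul(1, Pow(-89, -1), -186))) = Add(10511, Mul(-1, Mul(1, Rational(-1, 89), -186))) = Add(10511, Mul(-1, Rational(186, 89))) = Add(10511, Rational(-186, 89)) = Rational(935293, 89)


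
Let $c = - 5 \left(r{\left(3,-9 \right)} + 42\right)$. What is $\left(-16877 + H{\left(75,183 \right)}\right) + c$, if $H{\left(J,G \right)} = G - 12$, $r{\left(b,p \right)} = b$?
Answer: $-16931$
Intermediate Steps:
$c = -225$ ($c = - 5 \left(3 + 42\right) = \left(-5\right) 45 = -225$)
$H{\left(J,G \right)} = -12 + G$
$\left(-16877 + H{\left(75,183 \right)}\right) + c = \left(-16877 + \left(-12 + 183\right)\right) - 225 = \left(-16877 + 171\right) - 225 = -16706 - 225 = -16931$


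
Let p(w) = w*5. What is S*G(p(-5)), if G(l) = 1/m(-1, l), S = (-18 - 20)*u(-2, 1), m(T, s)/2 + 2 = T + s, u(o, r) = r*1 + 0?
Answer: 19/28 ≈ 0.67857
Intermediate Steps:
p(w) = 5*w
u(o, r) = r (u(o, r) = r + 0 = r)
m(T, s) = -4 + 2*T + 2*s (m(T, s) = -4 + 2*(T + s) = -4 + (2*T + 2*s) = -4 + 2*T + 2*s)
S = -38 (S = (-18 - 20)*1 = -38*1 = -38)
G(l) = 1/(-6 + 2*l) (G(l) = 1/(-4 + 2*(-1) + 2*l) = 1/(-4 - 2 + 2*l) = 1/(-6 + 2*l))
S*G(p(-5)) = -19/(-3 + 5*(-5)) = -19/(-3 - 25) = -19/(-28) = -19*(-1)/28 = -38*(-1/56) = 19/28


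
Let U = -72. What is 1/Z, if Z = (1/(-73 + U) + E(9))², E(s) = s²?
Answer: 21025/137921536 ≈ 0.00015244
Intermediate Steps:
Z = 137921536/21025 (Z = (1/(-73 - 72) + 9²)² = (1/(-145) + 81)² = (-1/145 + 81)² = (11744/145)² = 137921536/21025 ≈ 6559.9)
1/Z = 1/(137921536/21025) = 21025/137921536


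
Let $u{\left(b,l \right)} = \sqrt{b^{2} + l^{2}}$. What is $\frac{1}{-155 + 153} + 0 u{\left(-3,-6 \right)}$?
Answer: $- \frac{1}{2} \approx -0.5$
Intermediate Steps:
$\frac{1}{-155 + 153} + 0 u{\left(-3,-6 \right)} = \frac{1}{-155 + 153} + 0 \sqrt{\left(-3\right)^{2} + \left(-6\right)^{2}} = \frac{1}{-2} + 0 \sqrt{9 + 36} = - \frac{1}{2} + 0 \sqrt{45} = - \frac{1}{2} + 0 \cdot 3 \sqrt{5} = - \frac{1}{2} + 0 = - \frac{1}{2}$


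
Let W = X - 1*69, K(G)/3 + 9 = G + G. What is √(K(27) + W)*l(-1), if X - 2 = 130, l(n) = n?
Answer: -3*√22 ≈ -14.071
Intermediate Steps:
K(G) = -27 + 6*G (K(G) = -27 + 3*(G + G) = -27 + 3*(2*G) = -27 + 6*G)
X = 132 (X = 2 + 130 = 132)
W = 63 (W = 132 - 1*69 = 132 - 69 = 63)
√(K(27) + W)*l(-1) = √((-27 + 6*27) + 63)*(-1) = √((-27 + 162) + 63)*(-1) = √(135 + 63)*(-1) = √198*(-1) = (3*√22)*(-1) = -3*√22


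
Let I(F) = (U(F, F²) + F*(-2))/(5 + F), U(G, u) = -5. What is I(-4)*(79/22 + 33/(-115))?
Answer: 25077/2530 ≈ 9.9119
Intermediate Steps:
I(F) = (-5 - 2*F)/(5 + F) (I(F) = (-5 + F*(-2))/(5 + F) = (-5 - 2*F)/(5 + F))
I(-4)*(79/22 + 33/(-115)) = ((-5 - 2*(-4))/(5 - 4))*(79/22 + 33/(-115)) = ((-5 + 8)/1)*(79*(1/22) + 33*(-1/115)) = (1*3)*(79/22 - 33/115) = 3*(8359/2530) = 25077/2530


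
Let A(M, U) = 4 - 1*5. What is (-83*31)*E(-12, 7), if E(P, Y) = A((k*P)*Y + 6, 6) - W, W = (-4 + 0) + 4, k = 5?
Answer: 2573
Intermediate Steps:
A(M, U) = -1 (A(M, U) = 4 - 5 = -1)
W = 0 (W = -4 + 4 = 0)
E(P, Y) = -1 (E(P, Y) = -1 - 1*0 = -1 + 0 = -1)
(-83*31)*E(-12, 7) = -83*31*(-1) = -2573*(-1) = 2573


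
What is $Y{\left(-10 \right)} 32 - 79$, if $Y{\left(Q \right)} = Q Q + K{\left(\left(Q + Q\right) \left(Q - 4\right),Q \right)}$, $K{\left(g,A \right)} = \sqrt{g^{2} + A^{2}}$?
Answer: $3121 + 320 \sqrt{785} \approx 12087.0$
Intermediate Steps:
$K{\left(g,A \right)} = \sqrt{A^{2} + g^{2}}$
$Y{\left(Q \right)} = Q^{2} + \sqrt{Q^{2} + 4 Q^{2} \left(-4 + Q\right)^{2}}$ ($Y{\left(Q \right)} = Q Q + \sqrt{Q^{2} + \left(\left(Q + Q\right) \left(Q - 4\right)\right)^{2}} = Q^{2} + \sqrt{Q^{2} + \left(2 Q \left(-4 + Q\right)\right)^{2}} = Q^{2} + \sqrt{Q^{2} + 4 Q^{2} \left(-4 + Q\right)^{2}}$)
$Y{\left(-10 \right)} 32 - 79 = \left(\left(-10\right)^{2} + \sqrt{\left(-10\right)^{2} \left(1 + 4 \left(-4 - 10\right)^{2}\right)}\right) 32 - 79 = \left(100 + \sqrt{100 \left(1 + 4 \left(-14\right)^{2}\right)}\right) 32 - 79 = \left(100 + \sqrt{100 \left(1 + 4 \cdot 196\right)}\right) 32 - 79 = \left(100 + \sqrt{100 \left(1 + 784\right)}\right) 32 - 79 = \left(100 + \sqrt{100 \cdot 785}\right) 32 - 79 = \left(100 + \sqrt{78500}\right) 32 - 79 = \left(100 + 10 \sqrt{785}\right) 32 - 79 = \left(3200 + 320 \sqrt{785}\right) - 79 = 3121 + 320 \sqrt{785}$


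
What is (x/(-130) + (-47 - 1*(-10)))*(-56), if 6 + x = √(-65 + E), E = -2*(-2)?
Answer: 134512/65 + 28*I*√61/65 ≈ 2069.4 + 3.3644*I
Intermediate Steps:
E = 4
x = -6 + I*√61 (x = -6 + √(-65 + 4) = -6 + √(-61) = -6 + I*√61 ≈ -6.0 + 7.8102*I)
(x/(-130) + (-47 - 1*(-10)))*(-56) = ((-6 + I*√61)/(-130) + (-47 - 1*(-10)))*(-56) = ((-6 + I*√61)*(-1/130) + (-47 + 10))*(-56) = ((3/65 - I*√61/130) - 37)*(-56) = (-2402/65 - I*√61/130)*(-56) = 134512/65 + 28*I*√61/65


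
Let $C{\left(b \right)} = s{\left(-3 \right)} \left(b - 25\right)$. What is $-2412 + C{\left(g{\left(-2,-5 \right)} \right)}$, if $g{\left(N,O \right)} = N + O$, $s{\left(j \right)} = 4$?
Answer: $-2540$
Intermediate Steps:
$C{\left(b \right)} = -100 + 4 b$ ($C{\left(b \right)} = 4 \left(b - 25\right) = 4 \left(-25 + b\right) = -100 + 4 b$)
$-2412 + C{\left(g{\left(-2,-5 \right)} \right)} = -2412 - \left(100 - 4 \left(-2 - 5\right)\right) = -2412 + \left(-100 + 4 \left(-7\right)\right) = -2412 - 128 = -2540$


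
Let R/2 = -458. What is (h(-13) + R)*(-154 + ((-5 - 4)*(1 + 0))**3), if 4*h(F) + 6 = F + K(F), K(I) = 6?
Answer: 3246791/4 ≈ 8.1170e+5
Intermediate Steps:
R = -916 (R = 2*(-458) = -916)
h(F) = F/4 (h(F) = -3/2 + (F + 6)/4 = -3/2 + (6 + F)/4 = -3/2 + (3/2 + F/4) = F/4)
(h(-13) + R)*(-154 + ((-5 - 4)*(1 + 0))**3) = ((1/4)*(-13) - 916)*(-154 + ((-5 - 4)*(1 + 0))**3) = (-13/4 - 916)*(-154 + (-9*1)**3) = -3677*(-154 + (-9)**3)/4 = -3677*(-154 - 729)/4 = -3677/4*(-883) = 3246791/4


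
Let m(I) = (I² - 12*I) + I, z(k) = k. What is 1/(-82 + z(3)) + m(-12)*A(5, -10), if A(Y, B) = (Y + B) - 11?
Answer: -348865/79 ≈ -4416.0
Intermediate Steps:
A(Y, B) = -11 + B + Y (A(Y, B) = (B + Y) - 11 = -11 + B + Y)
m(I) = I² - 11*I
1/(-82 + z(3)) + m(-12)*A(5, -10) = 1/(-82 + 3) + (-12*(-11 - 12))*(-11 - 10 + 5) = 1/(-79) - 12*(-23)*(-16) = -1/79 + 276*(-16) = -1/79 - 4416 = -348865/79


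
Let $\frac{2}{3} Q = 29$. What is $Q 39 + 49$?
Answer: $\frac{3491}{2} \approx 1745.5$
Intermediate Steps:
$Q = \frac{87}{2}$ ($Q = \frac{3}{2} \cdot 29 = \frac{87}{2} \approx 43.5$)
$Q 39 + 49 = \frac{87}{2} \cdot 39 + 49 = \frac{3393}{2} + 49 = \frac{3491}{2}$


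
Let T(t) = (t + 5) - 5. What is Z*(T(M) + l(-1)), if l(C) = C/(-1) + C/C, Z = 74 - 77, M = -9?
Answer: 21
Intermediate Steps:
Z = -3
l(C) = 1 - C (l(C) = C*(-1) + 1 = -C + 1 = 1 - C)
T(t) = t (T(t) = (5 + t) - 5 = t)
Z*(T(M) + l(-1)) = -3*(-9 + (1 - 1*(-1))) = -3*(-9 + (1 + 1)) = -3*(-9 + 2) = -3*(-7) = 21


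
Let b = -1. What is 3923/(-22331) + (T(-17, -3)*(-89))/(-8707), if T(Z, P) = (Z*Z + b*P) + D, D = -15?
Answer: 516368582/194436017 ≈ 2.6557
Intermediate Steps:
T(Z, P) = -15 + Z² - P (T(Z, P) = (Z*Z - P) - 15 = (Z² - P) - 15 = -15 + Z² - P)
3923/(-22331) + (T(-17, -3)*(-89))/(-8707) = 3923/(-22331) + ((-15 + (-17)² - 1*(-3))*(-89))/(-8707) = 3923*(-1/22331) + ((-15 + 289 + 3)*(-89))*(-1/8707) = -3923/22331 + (277*(-89))*(-1/8707) = -3923/22331 - 24653*(-1/8707) = -3923/22331 + 24653/8707 = 516368582/194436017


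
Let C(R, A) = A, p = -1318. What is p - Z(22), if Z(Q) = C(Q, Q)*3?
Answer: -1384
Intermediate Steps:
Z(Q) = 3*Q (Z(Q) = Q*3 = 3*Q)
p - Z(22) = -1318 - 3*22 = -1318 - 1*66 = -1318 - 66 = -1384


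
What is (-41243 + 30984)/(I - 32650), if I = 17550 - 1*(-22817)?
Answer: -10259/7717 ≈ -1.3294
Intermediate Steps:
I = 40367 (I = 17550 + 22817 = 40367)
(-41243 + 30984)/(I - 32650) = (-41243 + 30984)/(40367 - 32650) = -10259/7717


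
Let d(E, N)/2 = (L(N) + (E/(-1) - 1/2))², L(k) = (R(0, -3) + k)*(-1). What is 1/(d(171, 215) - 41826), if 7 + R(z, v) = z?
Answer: 2/492429 ≈ 4.0615e-6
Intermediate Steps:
R(z, v) = -7 + z
L(k) = 7 - k (L(k) = ((-7 + 0) + k)*(-1) = (-7 + k)*(-1) = 7 - k)
d(E, N) = 2*(13/2 - E - N)² (d(E, N) = 2*((7 - N) + (E/(-1) - 1/2))² = 2*((7 - N) + (E*(-1) - 1*½))² = 2*((7 - N) + (-E - ½))² = 2*((7 - N) + (-½ - E))² = 2*(13/2 - E - N)²)
1/(d(171, 215) - 41826) = 1/((-13 + 2*171 + 2*215)²/2 - 41826) = 1/((-13 + 342 + 430)²/2 - 41826) = 1/((½)*759² - 41826) = 1/((½)*576081 - 41826) = 1/(576081/2 - 41826) = 1/(492429/2) = 2/492429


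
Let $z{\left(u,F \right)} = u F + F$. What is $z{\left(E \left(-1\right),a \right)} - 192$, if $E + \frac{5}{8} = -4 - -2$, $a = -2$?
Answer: $- \frac{797}{4} \approx -199.25$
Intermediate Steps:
$E = - \frac{21}{8}$ ($E = - \frac{5}{8} - 2 = - \frac{21}{8} \approx -2.625$)
$z{\left(u,F \right)} = F + F u$ ($z{\left(u,F \right)} = F u + F = F + F u$)
$z{\left(E \left(-1\right),a \right)} - 192 = - 2 \left(1 - - \frac{21}{8}\right) - 192 = - 2 \left(1 + \frac{21}{8}\right) - 192 = \left(-2\right) \frac{29}{8} - 192 = - \frac{29}{4} - 192 = - \frac{797}{4}$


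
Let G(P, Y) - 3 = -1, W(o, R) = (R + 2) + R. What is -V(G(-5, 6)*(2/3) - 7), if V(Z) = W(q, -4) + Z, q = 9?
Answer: 35/3 ≈ 11.667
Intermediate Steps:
W(o, R) = 2 + 2*R (W(o, R) = (2 + R) + R = 2 + 2*R)
G(P, Y) = 2 (G(P, Y) = 3 - 1 = 2)
V(Z) = -6 + Z (V(Z) = (2 + 2*(-4)) + Z = (2 - 8) + Z = -6 + Z)
-V(G(-5, 6)*(2/3) - 7) = -(-6 + (2*(2/3) - 7)) = -(-6 + (4/3 - 7)) = -(-6 - 17/3) = -1*(-35/3) = 35/3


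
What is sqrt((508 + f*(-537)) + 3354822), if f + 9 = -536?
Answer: sqrt(3647995) ≈ 1910.0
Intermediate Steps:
f = -545 (f = -9 - 536 = -545)
sqrt((508 + f*(-537)) + 3354822) = sqrt((508 - 545*(-537)) + 3354822) = sqrt((508 + 292665) + 3354822) = sqrt(293173 + 3354822) = sqrt(3647995)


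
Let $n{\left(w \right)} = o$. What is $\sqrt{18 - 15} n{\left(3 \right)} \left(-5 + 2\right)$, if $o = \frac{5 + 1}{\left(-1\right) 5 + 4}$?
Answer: $18 \sqrt{3} \approx 31.177$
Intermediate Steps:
$o = -6$ ($o = \frac{6}{-5 + 4} = \frac{6}{-1} = 6 \left(-1\right) = -6$)
$n{\left(w \right)} = -6$
$\sqrt{18 - 15} n{\left(3 \right)} \left(-5 + 2\right) = \sqrt{18 - 15} \left(-6\right) \left(-5 + 2\right) = \sqrt{3} \left(-6\right) \left(-3\right) = - 6 \sqrt{3} \left(-3\right) = 18 \sqrt{3}$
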